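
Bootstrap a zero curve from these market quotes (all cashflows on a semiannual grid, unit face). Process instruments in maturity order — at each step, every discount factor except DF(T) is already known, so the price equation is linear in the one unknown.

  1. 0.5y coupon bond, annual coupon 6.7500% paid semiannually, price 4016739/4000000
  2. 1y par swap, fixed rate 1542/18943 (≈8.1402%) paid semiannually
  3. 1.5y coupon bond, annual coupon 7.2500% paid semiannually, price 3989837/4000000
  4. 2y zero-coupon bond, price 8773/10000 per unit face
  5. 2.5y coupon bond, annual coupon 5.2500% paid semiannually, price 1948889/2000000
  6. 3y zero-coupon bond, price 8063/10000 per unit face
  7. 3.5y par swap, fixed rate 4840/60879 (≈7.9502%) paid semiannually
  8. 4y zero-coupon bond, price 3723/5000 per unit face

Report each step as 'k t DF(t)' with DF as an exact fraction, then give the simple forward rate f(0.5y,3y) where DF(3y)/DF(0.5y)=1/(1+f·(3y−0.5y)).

1 1/2 4857/5000
2 1 9229/10000
3 3/2 8963/10000
4 2 8773/10000
5 5/2 8557/10000
6 3 8063/10000
7 7/2 379/500
8 4 3723/5000
f(0.5y,3y) = ((4857/5000)/(8063/10000) − 1)/(5/2) = 3302/40315 ≈ 8.1905%

step 1 [0.5y] bond c/2=27/800: DF=(4016739/4000000 − 27/800·(0))/(1+27/800) = 4857/5000 ≈ 0.971400
step 2 [1y] swap r/2=771/18943: DF=(1 − 771/18943·(0.971400))/(1+771/18943) = 9229/10000 ≈ 0.922900
step 3 [1.5y] bond c/2=29/800: DF=(3989837/4000000 − 29/800·(0.971400+0.922900))/(1+29/800) = 8963/10000 ≈ 0.896300
step 4 [2y] zero: DF = P = 8773/10000 ≈ 0.877300
step 5 [2.5y] bond c/2=21/800: DF=(1948889/2000000 − 21/800·(0.971400+0.922900+0.896300+0.877300))/(1+21/800) = 8557/10000 ≈ 0.855700
step 6 [3y] zero: DF = P = 8063/10000 ≈ 0.806300
step 7 [3.5y] swap r/2=2420/60879: DF=(1 − 2420/60879·(0.971400+0.922900+0.896300+0.877300+0.855700+0.806300))/(1+2420/60879) = 379/500 ≈ 0.758000
step 8 [4y] zero: DF = P = 3723/5000 ≈ 0.744600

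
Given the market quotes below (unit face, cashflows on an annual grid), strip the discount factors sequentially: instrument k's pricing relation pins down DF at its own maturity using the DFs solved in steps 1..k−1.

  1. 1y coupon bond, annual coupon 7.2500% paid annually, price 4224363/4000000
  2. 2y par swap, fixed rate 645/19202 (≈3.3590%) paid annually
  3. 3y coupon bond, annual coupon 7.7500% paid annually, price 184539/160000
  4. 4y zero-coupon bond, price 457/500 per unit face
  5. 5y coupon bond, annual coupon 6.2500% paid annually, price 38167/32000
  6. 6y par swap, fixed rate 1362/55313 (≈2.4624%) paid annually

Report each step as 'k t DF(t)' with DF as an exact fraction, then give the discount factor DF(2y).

step 1 [1y] bond c/1=29/400: DF=(4224363/4000000 − 29/400·(0))/(1+29/400) = 9847/10000 ≈ 0.984700
step 2 [2y] swap r/1=645/19202: DF=(1 − 645/19202·(0.984700))/(1+645/19202) = 1871/2000 ≈ 0.935500
step 3 [3y] bond c/1=31/400: DF=(184539/160000 − 31/400·(0.984700+0.935500))/(1+31/400) = 9323/10000 ≈ 0.932300
step 4 [4y] zero: DF = P = 457/500 ≈ 0.914000
step 5 [5y] bond c/1=1/16: DF=(38167/32000 − 1/16·(0.984700+0.935500+0.932300+0.914000))/(1+1/16) = 901/1000 ≈ 0.901000
step 6 [6y] swap r/1=1362/55313: DF=(1 − 1362/55313·(0.984700+0.935500+0.932300+0.914000+0.901000))/(1+1362/55313) = 4319/5000 ≈ 0.863800

1 1 9847/10000
2 2 1871/2000
3 3 9323/10000
4 4 457/500
5 5 901/1000
6 6 4319/5000
DF(2y) = 1871/2000 ≈ 0.935500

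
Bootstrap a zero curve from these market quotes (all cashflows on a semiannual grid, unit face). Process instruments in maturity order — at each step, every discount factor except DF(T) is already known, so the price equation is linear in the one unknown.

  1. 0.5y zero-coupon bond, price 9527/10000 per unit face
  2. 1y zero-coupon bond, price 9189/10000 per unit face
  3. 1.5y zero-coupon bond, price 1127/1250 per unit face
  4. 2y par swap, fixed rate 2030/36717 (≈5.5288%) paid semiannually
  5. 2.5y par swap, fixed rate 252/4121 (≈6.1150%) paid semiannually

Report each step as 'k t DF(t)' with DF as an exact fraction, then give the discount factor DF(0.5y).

1 1/2 9527/10000
2 1 9189/10000
3 3/2 1127/1250
4 2 1797/2000
5 5/2 4307/5000
DF(0.5y) = 9527/10000 ≈ 0.952700

step 1 [0.5y] zero: DF = P = 9527/10000 ≈ 0.952700
step 2 [1y] zero: DF = P = 9189/10000 ≈ 0.918900
step 3 [1.5y] zero: DF = P = 1127/1250 ≈ 0.901600
step 4 [2y] swap r/2=1015/36717: DF=(1 − 1015/36717·(0.952700+0.918900+0.901600))/(1+1015/36717) = 1797/2000 ≈ 0.898500
step 5 [2.5y] swap r/2=126/4121: DF=(1 − 126/4121·(0.952700+0.918900+0.901600+0.898500))/(1+126/4121) = 4307/5000 ≈ 0.861400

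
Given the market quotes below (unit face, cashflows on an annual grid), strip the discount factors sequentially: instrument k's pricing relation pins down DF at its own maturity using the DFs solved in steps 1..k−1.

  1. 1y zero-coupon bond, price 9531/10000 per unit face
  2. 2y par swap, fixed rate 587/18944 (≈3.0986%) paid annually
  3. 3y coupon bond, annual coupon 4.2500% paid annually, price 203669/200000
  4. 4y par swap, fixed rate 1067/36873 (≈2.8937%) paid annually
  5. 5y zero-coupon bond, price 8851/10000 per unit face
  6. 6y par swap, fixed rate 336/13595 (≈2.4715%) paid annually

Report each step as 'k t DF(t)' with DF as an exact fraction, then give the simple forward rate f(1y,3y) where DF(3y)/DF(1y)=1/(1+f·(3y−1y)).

step 1 [1y] zero: DF = P = 9531/10000 ≈ 0.953100
step 2 [2y] swap r/1=587/18944: DF=(1 − 587/18944·(0.953100))/(1+587/18944) = 9413/10000 ≈ 0.941300
step 3 [3y] bond c/1=17/400: DF=(203669/200000 − 17/400·(0.953100+0.941300))/(1+17/400) = 2249/2500 ≈ 0.899600
step 4 [4y] swap r/1=1067/36873: DF=(1 − 1067/36873·(0.953100+0.941300+0.899600))/(1+1067/36873) = 8933/10000 ≈ 0.893300
step 5 [5y] zero: DF = P = 8851/10000 ≈ 0.885100
step 6 [6y] swap r/1=336/13595: DF=(1 − 336/13595·(0.953100+0.941300+0.899600+0.893300+0.885100))/(1+336/13595) = 541/625 ≈ 0.865600

1 1 9531/10000
2 2 9413/10000
3 3 2249/2500
4 4 8933/10000
5 5 8851/10000
6 6 541/625
f(1y,3y) = ((9531/10000)/(2249/2500) − 1)/(2) = 535/17992 ≈ 2.9735%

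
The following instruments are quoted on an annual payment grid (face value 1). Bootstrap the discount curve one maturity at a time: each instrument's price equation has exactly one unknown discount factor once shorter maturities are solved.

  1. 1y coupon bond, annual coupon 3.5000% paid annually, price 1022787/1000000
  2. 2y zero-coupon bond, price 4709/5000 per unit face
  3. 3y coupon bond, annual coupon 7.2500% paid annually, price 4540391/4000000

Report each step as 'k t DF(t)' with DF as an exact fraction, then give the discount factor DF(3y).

1 1 4941/5000
2 2 4709/5000
3 3 9279/10000
DF(3y) = 9279/10000 ≈ 0.927900

step 1 [1y] bond c/1=7/200: DF=(1022787/1000000 − 7/200·(0))/(1+7/200) = 4941/5000 ≈ 0.988200
step 2 [2y] zero: DF = P = 4709/5000 ≈ 0.941800
step 3 [3y] bond c/1=29/400: DF=(4540391/4000000 − 29/400·(0.988200+0.941800))/(1+29/400) = 9279/10000 ≈ 0.927900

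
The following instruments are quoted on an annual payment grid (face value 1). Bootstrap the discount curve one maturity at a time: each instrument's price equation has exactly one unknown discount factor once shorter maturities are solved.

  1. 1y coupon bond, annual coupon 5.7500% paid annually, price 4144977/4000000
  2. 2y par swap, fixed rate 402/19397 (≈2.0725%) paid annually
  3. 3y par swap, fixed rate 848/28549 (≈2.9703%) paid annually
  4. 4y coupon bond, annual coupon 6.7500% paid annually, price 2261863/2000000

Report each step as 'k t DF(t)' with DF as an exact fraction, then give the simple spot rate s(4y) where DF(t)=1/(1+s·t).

1 1 9799/10000
2 2 4799/5000
3 3 572/625
4 4 8789/10000
s(4y) = (1/(8789/10000) − 1)/(4) = 1211/35156 ≈ 3.4446%

step 1 [1y] bond c/1=23/400: DF=(4144977/4000000 − 23/400·(0))/(1+23/400) = 9799/10000 ≈ 0.979900
step 2 [2y] swap r/1=402/19397: DF=(1 − 402/19397·(0.979900))/(1+402/19397) = 4799/5000 ≈ 0.959800
step 3 [3y] swap r/1=848/28549: DF=(1 − 848/28549·(0.979900+0.959800))/(1+848/28549) = 572/625 ≈ 0.915200
step 4 [4y] bond c/1=27/400: DF=(2261863/2000000 − 27/400·(0.979900+0.959800+0.915200))/(1+27/400) = 8789/10000 ≈ 0.878900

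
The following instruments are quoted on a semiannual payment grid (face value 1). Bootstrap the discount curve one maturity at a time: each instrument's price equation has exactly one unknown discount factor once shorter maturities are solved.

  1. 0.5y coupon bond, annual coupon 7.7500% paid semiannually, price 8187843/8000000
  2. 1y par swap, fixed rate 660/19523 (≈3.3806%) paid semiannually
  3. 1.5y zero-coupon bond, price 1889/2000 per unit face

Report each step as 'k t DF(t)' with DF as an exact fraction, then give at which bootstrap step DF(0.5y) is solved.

step 1 [0.5y] bond c/2=31/800: DF=(8187843/8000000 − 31/800·(0))/(1+31/800) = 9853/10000 ≈ 0.985300
step 2 [1y] swap r/2=330/19523: DF=(1 − 330/19523·(0.985300))/(1+330/19523) = 967/1000 ≈ 0.967000
step 3 [1.5y] zero: DF = P = 1889/2000 ≈ 0.944500

1 1/2 9853/10000
2 1 967/1000
3 3/2 1889/2000
DF(0.5y) is solved at step 1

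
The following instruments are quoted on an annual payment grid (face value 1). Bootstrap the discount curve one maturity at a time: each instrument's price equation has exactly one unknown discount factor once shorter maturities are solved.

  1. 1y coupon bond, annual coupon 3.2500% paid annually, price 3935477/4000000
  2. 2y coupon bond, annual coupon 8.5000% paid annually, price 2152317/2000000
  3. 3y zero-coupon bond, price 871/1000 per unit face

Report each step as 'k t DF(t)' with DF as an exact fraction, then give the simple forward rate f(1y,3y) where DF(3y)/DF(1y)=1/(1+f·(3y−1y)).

1 1 9529/10000
2 2 2293/2500
3 3 871/1000
f(1y,3y) = ((9529/10000)/(871/1000) − 1)/(2) = 63/1340 ≈ 4.7015%

step 1 [1y] bond c/1=13/400: DF=(3935477/4000000 − 13/400·(0))/(1+13/400) = 9529/10000 ≈ 0.952900
step 2 [2y] bond c/1=17/200: DF=(2152317/2000000 − 17/200·(0.952900))/(1+17/200) = 2293/2500 ≈ 0.917200
step 3 [3y] zero: DF = P = 871/1000 ≈ 0.871000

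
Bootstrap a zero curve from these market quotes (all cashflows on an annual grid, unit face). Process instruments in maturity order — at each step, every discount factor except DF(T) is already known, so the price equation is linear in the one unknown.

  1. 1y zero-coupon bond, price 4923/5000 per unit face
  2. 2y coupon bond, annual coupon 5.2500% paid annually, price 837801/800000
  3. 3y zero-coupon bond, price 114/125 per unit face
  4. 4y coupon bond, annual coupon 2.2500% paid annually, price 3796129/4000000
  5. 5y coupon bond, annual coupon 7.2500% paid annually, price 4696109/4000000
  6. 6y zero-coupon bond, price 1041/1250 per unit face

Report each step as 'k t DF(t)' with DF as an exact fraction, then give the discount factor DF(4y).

1 1 4923/5000
2 2 9459/10000
3 3 114/125
4 4 541/625
5 5 211/250
6 6 1041/1250
DF(4y) = 541/625 ≈ 0.865600

step 1 [1y] zero: DF = P = 4923/5000 ≈ 0.984600
step 2 [2y] bond c/1=21/400: DF=(837801/800000 − 21/400·(0.984600))/(1+21/400) = 9459/10000 ≈ 0.945900
step 3 [3y] zero: DF = P = 114/125 ≈ 0.912000
step 4 [4y] bond c/1=9/400: DF=(3796129/4000000 − 9/400·(0.984600+0.945900+0.912000))/(1+9/400) = 541/625 ≈ 0.865600
step 5 [5y] bond c/1=29/400: DF=(4696109/4000000 − 29/400·(0.984600+0.945900+0.912000+0.865600))/(1+29/400) = 211/250 ≈ 0.844000
step 6 [6y] zero: DF = P = 1041/1250 ≈ 0.832800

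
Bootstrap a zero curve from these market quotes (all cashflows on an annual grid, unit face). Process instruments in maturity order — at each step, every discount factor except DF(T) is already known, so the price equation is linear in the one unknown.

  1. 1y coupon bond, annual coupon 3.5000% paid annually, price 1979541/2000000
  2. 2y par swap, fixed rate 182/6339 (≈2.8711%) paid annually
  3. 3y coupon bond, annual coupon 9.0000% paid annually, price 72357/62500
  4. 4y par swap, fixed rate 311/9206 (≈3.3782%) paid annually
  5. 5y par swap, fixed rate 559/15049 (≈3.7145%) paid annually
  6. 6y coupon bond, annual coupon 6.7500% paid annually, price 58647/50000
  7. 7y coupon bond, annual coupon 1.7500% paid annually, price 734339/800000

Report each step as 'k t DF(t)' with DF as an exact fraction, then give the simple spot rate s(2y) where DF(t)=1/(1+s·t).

step 1 [1y] bond c/1=7/200: DF=(1979541/2000000 − 7/200·(0))/(1+7/200) = 9563/10000 ≈ 0.956300
step 2 [2y] swap r/1=182/6339: DF=(1 − 182/6339·(0.956300))/(1+182/6339) = 4727/5000 ≈ 0.945400
step 3 [3y] bond c/1=9/100: DF=(72357/62500 − 9/100·(0.956300+0.945400))/(1+9/100) = 9051/10000 ≈ 0.905100
step 4 [4y] swap r/1=311/9206: DF=(1 − 311/9206·(0.956300+0.945400+0.905100))/(1+311/9206) = 2189/2500 ≈ 0.875600
step 5 [5y] swap r/1=559/15049: DF=(1 − 559/15049·(0.956300+0.945400+0.905100+0.875600))/(1+559/15049) = 8323/10000 ≈ 0.832300
step 6 [6y] bond c/1=27/400: DF=(58647/50000 − 27/400·(0.956300+0.945400+0.905100+0.875600+0.832300))/(1+27/400) = 8133/10000 ≈ 0.813300
step 7 [7y] bond c/1=7/400: DF=(734339/800000 − 7/400·(0.956300+0.945400+0.905100+0.875600+0.832300+0.813300))/(1+7/400) = 1621/2000 ≈ 0.810500

1 1 9563/10000
2 2 4727/5000
3 3 9051/10000
4 4 2189/2500
5 5 8323/10000
6 6 8133/10000
7 7 1621/2000
s(2y) = (1/(4727/5000) − 1)/(2) = 273/9454 ≈ 2.8877%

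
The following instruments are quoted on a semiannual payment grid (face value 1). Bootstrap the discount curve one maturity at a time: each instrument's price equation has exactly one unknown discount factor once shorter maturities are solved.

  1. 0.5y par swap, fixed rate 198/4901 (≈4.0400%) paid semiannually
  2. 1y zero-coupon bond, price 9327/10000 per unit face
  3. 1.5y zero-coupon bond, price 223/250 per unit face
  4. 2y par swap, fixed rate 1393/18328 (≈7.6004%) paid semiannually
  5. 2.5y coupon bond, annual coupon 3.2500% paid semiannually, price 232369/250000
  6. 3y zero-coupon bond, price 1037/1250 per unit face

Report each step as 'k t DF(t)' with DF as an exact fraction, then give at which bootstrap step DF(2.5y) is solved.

step 1 [0.5y] swap r/2=99/4901: DF=(1 − 99/4901·(0))/(1+99/4901) = 4901/5000 ≈ 0.980200
step 2 [1y] zero: DF = P = 9327/10000 ≈ 0.932700
step 3 [1.5y] zero: DF = P = 223/250 ≈ 0.892000
step 4 [2y] swap r/2=1393/36656: DF=(1 − 1393/36656·(0.980200+0.932700+0.892000))/(1+1393/36656) = 8607/10000 ≈ 0.860700
step 5 [2.5y] bond c/2=13/800: DF=(232369/250000 − 13/800·(0.980200+0.932700+0.892000+0.860700))/(1+13/800) = 107/125 ≈ 0.856000
step 6 [3y] zero: DF = P = 1037/1250 ≈ 0.829600

1 1/2 4901/5000
2 1 9327/10000
3 3/2 223/250
4 2 8607/10000
5 5/2 107/125
6 3 1037/1250
DF(2.5y) is solved at step 5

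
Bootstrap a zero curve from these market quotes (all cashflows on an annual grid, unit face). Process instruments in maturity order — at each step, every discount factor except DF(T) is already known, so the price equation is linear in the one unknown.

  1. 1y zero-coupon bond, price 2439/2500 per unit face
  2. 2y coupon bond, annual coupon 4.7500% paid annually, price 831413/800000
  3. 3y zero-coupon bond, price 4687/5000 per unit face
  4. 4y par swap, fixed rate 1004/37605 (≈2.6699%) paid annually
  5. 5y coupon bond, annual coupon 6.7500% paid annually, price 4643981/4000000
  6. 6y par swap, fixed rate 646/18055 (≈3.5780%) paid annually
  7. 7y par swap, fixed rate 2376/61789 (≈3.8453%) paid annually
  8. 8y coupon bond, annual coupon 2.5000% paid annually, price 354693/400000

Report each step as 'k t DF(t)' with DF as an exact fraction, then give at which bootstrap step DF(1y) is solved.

1 1 2439/2500
2 2 9479/10000
3 3 4687/5000
4 4 2249/2500
5 5 4249/5000
6 6 4031/5000
7 7 953/1250
8 8 893/1250
DF(1y) is solved at step 1

step 1 [1y] zero: DF = P = 2439/2500 ≈ 0.975600
step 2 [2y] bond c/1=19/400: DF=(831413/800000 − 19/400·(0.975600))/(1+19/400) = 9479/10000 ≈ 0.947900
step 3 [3y] zero: DF = P = 4687/5000 ≈ 0.937400
step 4 [4y] swap r/1=1004/37605: DF=(1 − 1004/37605·(0.975600+0.947900+0.937400))/(1+1004/37605) = 2249/2500 ≈ 0.899600
step 5 [5y] bond c/1=27/400: DF=(4643981/4000000 − 27/400·(0.975600+0.947900+0.937400+0.899600))/(1+27/400) = 4249/5000 ≈ 0.849800
step 6 [6y] swap r/1=646/18055: DF=(1 − 646/18055·(0.975600+0.947900+0.937400+0.899600+0.849800))/(1+646/18055) = 4031/5000 ≈ 0.806200
step 7 [7y] swap r/1=2376/61789: DF=(1 − 2376/61789·(0.975600+0.947900+0.937400+0.899600+0.849800+0.806200))/(1+2376/61789) = 953/1250 ≈ 0.762400
step 8 [8y] bond c/1=1/40: DF=(354693/400000 − 1/40·(0.975600+0.947900+0.937400+0.899600+0.849800+0.806200+0.762400))/(1+1/40) = 893/1250 ≈ 0.714400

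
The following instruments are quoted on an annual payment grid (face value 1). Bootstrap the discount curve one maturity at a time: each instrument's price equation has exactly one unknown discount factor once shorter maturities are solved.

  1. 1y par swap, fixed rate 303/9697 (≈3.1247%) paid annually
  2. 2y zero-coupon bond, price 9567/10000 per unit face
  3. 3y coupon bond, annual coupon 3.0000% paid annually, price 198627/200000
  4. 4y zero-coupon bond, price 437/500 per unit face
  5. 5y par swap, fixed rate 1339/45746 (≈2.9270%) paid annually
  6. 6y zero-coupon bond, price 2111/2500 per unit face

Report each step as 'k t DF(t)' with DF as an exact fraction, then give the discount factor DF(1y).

step 1 [1y] swap r/1=303/9697: DF=(1 − 303/9697·(0))/(1+303/9697) = 9697/10000 ≈ 0.969700
step 2 [2y] zero: DF = P = 9567/10000 ≈ 0.956700
step 3 [3y] bond c/1=3/100: DF=(198627/200000 − 3/100·(0.969700+0.956700))/(1+3/100) = 9081/10000 ≈ 0.908100
step 4 [4y] zero: DF = P = 437/500 ≈ 0.874000
step 5 [5y] swap r/1=1339/45746: DF=(1 − 1339/45746·(0.969700+0.956700+0.908100+0.874000))/(1+1339/45746) = 8661/10000 ≈ 0.866100
step 6 [6y] zero: DF = P = 2111/2500 ≈ 0.844400

1 1 9697/10000
2 2 9567/10000
3 3 9081/10000
4 4 437/500
5 5 8661/10000
6 6 2111/2500
DF(1y) = 9697/10000 ≈ 0.969700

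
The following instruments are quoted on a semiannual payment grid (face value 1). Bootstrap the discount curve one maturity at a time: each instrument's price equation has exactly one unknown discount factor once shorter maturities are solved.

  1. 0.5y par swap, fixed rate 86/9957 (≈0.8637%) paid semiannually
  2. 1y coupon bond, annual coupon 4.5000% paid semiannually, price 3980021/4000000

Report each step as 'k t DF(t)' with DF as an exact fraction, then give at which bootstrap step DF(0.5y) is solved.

step 1 [0.5y] swap r/2=43/9957: DF=(1 − 43/9957·(0))/(1+43/9957) = 9957/10000 ≈ 0.995700
step 2 [1y] bond c/2=9/400: DF=(3980021/4000000 − 9/400·(0.995700))/(1+9/400) = 1189/1250 ≈ 0.951200

1 1/2 9957/10000
2 1 1189/1250
DF(0.5y) is solved at step 1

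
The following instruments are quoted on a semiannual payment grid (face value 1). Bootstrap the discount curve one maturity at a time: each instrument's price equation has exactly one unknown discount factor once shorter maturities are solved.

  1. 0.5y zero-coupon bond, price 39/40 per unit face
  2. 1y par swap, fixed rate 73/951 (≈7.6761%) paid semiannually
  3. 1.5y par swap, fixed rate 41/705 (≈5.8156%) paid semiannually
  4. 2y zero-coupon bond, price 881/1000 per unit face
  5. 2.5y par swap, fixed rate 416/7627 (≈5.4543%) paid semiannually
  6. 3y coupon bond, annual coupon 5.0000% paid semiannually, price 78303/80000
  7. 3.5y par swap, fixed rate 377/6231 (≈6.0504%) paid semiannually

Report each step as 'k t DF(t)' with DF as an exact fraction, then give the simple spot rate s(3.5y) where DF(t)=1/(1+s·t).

step 1 [0.5y] zero: DF = P = 39/40 ≈ 0.975000
step 2 [1y] swap r/2=73/1902: DF=(1 − 73/1902·(0.975000))/(1+73/1902) = 927/1000 ≈ 0.927000
step 3 [1.5y] swap r/2=41/1410: DF=(1 − 41/1410·(0.975000+0.927000))/(1+41/1410) = 459/500 ≈ 0.918000
step 4 [2y] zero: DF = P = 881/1000 ≈ 0.881000
step 5 [2.5y] swap r/2=208/7627: DF=(1 − 208/7627·(0.975000+0.927000+0.918000+0.881000))/(1+208/7627) = 547/625 ≈ 0.875200
step 6 [3y] bond c/2=1/40: DF=(78303/80000 − 1/40·(0.975000+0.927000+0.918000+0.881000+0.875200))/(1+1/40) = 8433/10000 ≈ 0.843300
step 7 [3.5y] swap r/2=377/12462: DF=(1 − 377/12462·(0.975000+0.927000+0.918000+0.881000+0.875200+0.843300))/(1+377/12462) = 1623/2000 ≈ 0.811500

1 1/2 39/40
2 1 927/1000
3 3/2 459/500
4 2 881/1000
5 5/2 547/625
6 3 8433/10000
7 7/2 1623/2000
s(3.5y) = (1/(1623/2000) − 1)/(7/2) = 754/11361 ≈ 6.6367%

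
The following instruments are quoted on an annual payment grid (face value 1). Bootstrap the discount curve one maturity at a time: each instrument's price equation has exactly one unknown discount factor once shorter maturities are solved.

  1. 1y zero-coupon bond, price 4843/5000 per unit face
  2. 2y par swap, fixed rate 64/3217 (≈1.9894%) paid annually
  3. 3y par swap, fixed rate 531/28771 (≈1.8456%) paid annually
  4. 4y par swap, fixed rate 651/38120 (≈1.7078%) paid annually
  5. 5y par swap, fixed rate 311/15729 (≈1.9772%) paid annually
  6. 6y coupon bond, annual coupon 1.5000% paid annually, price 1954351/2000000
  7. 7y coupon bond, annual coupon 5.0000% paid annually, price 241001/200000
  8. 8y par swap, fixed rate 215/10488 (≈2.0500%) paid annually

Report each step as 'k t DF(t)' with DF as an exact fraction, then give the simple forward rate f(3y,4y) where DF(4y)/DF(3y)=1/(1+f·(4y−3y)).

1 1 4843/5000
2 2 601/625
3 3 9469/10000
4 4 9349/10000
5 5 9067/10000
6 6 893/1000
7 7 2201/2500
8 8 1699/2000
f(3y,4y) = ((9469/10000)/(9349/10000) − 1)/(1) = 120/9349 ≈ 1.2836%

step 1 [1y] zero: DF = P = 4843/5000 ≈ 0.968600
step 2 [2y] swap r/1=64/3217: DF=(1 − 64/3217·(0.968600))/(1+64/3217) = 601/625 ≈ 0.961600
step 3 [3y] swap r/1=531/28771: DF=(1 − 531/28771·(0.968600+0.961600))/(1+531/28771) = 9469/10000 ≈ 0.946900
step 4 [4y] swap r/1=651/38120: DF=(1 − 651/38120·(0.968600+0.961600+0.946900))/(1+651/38120) = 9349/10000 ≈ 0.934900
step 5 [5y] swap r/1=311/15729: DF=(1 − 311/15729·(0.968600+0.961600+0.946900+0.934900))/(1+311/15729) = 9067/10000 ≈ 0.906700
step 6 [6y] bond c/1=3/200: DF=(1954351/2000000 − 3/200·(0.968600+0.961600+0.946900+0.934900+0.906700))/(1+3/200) = 893/1000 ≈ 0.893000
step 7 [7y] bond c/1=1/20: DF=(241001/200000 − 1/20·(0.968600+0.961600+0.946900+0.934900+0.906700+0.893000))/(1+1/20) = 2201/2500 ≈ 0.880400
step 8 [8y] swap r/1=215/10488: DF=(1 − 215/10488·(0.968600+0.961600+0.946900+0.934900+0.906700+0.893000+0.880400))/(1+215/10488) = 1699/2000 ≈ 0.849500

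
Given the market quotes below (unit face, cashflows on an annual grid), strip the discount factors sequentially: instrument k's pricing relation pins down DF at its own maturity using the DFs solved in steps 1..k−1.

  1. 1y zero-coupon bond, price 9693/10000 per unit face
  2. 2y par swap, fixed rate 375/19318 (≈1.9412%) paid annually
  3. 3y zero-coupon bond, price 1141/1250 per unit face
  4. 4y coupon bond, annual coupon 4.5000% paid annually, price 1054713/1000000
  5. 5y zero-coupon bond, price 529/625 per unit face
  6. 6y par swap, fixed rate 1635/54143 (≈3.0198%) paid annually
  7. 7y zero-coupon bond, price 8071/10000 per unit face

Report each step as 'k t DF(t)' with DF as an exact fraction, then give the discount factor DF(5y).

step 1 [1y] zero: DF = P = 9693/10000 ≈ 0.969300
step 2 [2y] swap r/1=375/19318: DF=(1 − 375/19318·(0.969300))/(1+375/19318) = 77/80 ≈ 0.962500
step 3 [3y] zero: DF = P = 1141/1250 ≈ 0.912800
step 4 [4y] bond c/1=9/200: DF=(1054713/1000000 − 9/200·(0.969300+0.962500+0.912800))/(1+9/200) = 2217/2500 ≈ 0.886800
step 5 [5y] zero: DF = P = 529/625 ≈ 0.846400
step 6 [6y] swap r/1=1635/54143: DF=(1 − 1635/54143·(0.969300+0.962500+0.912800+0.886800+0.846400))/(1+1635/54143) = 1673/2000 ≈ 0.836500
step 7 [7y] zero: DF = P = 8071/10000 ≈ 0.807100

1 1 9693/10000
2 2 77/80
3 3 1141/1250
4 4 2217/2500
5 5 529/625
6 6 1673/2000
7 7 8071/10000
DF(5y) = 529/625 ≈ 0.846400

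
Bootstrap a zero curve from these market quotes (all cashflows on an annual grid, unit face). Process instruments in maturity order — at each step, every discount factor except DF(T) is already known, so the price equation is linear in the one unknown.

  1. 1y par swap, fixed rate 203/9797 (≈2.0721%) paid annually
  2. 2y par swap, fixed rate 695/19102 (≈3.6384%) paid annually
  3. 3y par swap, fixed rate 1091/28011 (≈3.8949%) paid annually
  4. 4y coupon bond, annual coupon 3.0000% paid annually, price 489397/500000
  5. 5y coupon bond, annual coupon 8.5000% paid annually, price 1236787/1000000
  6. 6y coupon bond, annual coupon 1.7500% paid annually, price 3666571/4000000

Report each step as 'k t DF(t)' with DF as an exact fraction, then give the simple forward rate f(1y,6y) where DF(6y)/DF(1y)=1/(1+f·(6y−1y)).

1 1 9797/10000
2 2 1861/2000
3 3 8909/10000
4 4 8687/10000
5 5 2131/2500
6 6 8231/10000
f(1y,6y) = ((9797/10000)/(8231/10000) − 1)/(5) = 1566/41155 ≈ 3.8051%

step 1 [1y] swap r/1=203/9797: DF=(1 − 203/9797·(0))/(1+203/9797) = 9797/10000 ≈ 0.979700
step 2 [2y] swap r/1=695/19102: DF=(1 − 695/19102·(0.979700))/(1+695/19102) = 1861/2000 ≈ 0.930500
step 3 [3y] swap r/1=1091/28011: DF=(1 − 1091/28011·(0.979700+0.930500))/(1+1091/28011) = 8909/10000 ≈ 0.890900
step 4 [4y] bond c/1=3/100: DF=(489397/500000 − 3/100·(0.979700+0.930500+0.890900))/(1+3/100) = 8687/10000 ≈ 0.868700
step 5 [5y] bond c/1=17/200: DF=(1236787/1000000 − 17/200·(0.979700+0.930500+0.890900+0.868700))/(1+17/200) = 2131/2500 ≈ 0.852400
step 6 [6y] bond c/1=7/400: DF=(3666571/4000000 − 7/400·(0.979700+0.930500+0.890900+0.868700+0.852400))/(1+7/400) = 8231/10000 ≈ 0.823100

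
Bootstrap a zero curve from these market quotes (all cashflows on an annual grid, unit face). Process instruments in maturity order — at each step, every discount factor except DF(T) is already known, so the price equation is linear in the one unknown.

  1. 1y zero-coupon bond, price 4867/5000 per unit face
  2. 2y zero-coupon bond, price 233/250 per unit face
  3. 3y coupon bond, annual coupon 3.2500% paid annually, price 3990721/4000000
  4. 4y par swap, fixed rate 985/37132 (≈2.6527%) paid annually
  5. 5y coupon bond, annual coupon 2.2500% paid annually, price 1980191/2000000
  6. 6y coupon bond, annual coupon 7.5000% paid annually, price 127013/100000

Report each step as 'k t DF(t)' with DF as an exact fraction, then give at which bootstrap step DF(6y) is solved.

1 1 4867/5000
2 2 233/250
3 3 9063/10000
4 4 1803/2000
5 5 4433/5000
6 6 4303/5000
DF(6y) is solved at step 6

step 1 [1y] zero: DF = P = 4867/5000 ≈ 0.973400
step 2 [2y] zero: DF = P = 233/250 ≈ 0.932000
step 3 [3y] bond c/1=13/400: DF=(3990721/4000000 − 13/400·(0.973400+0.932000))/(1+13/400) = 9063/10000 ≈ 0.906300
step 4 [4y] swap r/1=985/37132: DF=(1 − 985/37132·(0.973400+0.932000+0.906300))/(1+985/37132) = 1803/2000 ≈ 0.901500
step 5 [5y] bond c/1=9/400: DF=(1980191/2000000 − 9/400·(0.973400+0.932000+0.906300+0.901500))/(1+9/400) = 4433/5000 ≈ 0.886600
step 6 [6y] bond c/1=3/40: DF=(127013/100000 − 3/40·(0.973400+0.932000+0.906300+0.901500+0.886600))/(1+3/40) = 4303/5000 ≈ 0.860600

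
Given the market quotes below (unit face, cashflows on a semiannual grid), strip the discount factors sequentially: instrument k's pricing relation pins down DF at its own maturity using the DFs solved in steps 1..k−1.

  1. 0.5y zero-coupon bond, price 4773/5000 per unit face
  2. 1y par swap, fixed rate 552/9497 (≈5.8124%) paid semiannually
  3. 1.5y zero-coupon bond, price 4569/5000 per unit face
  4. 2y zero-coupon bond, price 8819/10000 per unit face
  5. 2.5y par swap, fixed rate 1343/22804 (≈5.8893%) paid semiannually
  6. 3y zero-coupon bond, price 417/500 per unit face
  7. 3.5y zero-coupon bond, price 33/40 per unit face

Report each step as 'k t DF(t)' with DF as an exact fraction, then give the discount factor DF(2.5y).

1 1/2 4773/5000
2 1 1181/1250
3 3/2 4569/5000
4 2 8819/10000
5 5/2 8657/10000
6 3 417/500
7 7/2 33/40
DF(2.5y) = 8657/10000 ≈ 0.865700

step 1 [0.5y] zero: DF = P = 4773/5000 ≈ 0.954600
step 2 [1y] swap r/2=276/9497: DF=(1 − 276/9497·(0.954600))/(1+276/9497) = 1181/1250 ≈ 0.944800
step 3 [1.5y] zero: DF = P = 4569/5000 ≈ 0.913800
step 4 [2y] zero: DF = P = 8819/10000 ≈ 0.881900
step 5 [2.5y] swap r/2=1343/45608: DF=(1 − 1343/45608·(0.954600+0.944800+0.913800+0.881900))/(1+1343/45608) = 8657/10000 ≈ 0.865700
step 6 [3y] zero: DF = P = 417/500 ≈ 0.834000
step 7 [3.5y] zero: DF = P = 33/40 ≈ 0.825000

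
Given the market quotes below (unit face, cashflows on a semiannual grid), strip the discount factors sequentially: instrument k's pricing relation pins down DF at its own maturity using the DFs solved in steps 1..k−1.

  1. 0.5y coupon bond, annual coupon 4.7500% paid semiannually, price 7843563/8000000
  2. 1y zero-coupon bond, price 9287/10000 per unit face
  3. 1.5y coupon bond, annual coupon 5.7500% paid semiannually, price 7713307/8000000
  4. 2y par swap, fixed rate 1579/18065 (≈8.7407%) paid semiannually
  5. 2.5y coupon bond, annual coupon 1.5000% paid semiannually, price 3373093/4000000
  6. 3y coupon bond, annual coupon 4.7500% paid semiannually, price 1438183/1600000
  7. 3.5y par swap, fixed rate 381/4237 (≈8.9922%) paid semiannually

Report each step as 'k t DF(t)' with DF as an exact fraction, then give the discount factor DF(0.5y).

1 1/2 9577/10000
2 1 9287/10000
3 3/2 1769/2000
4 2 8421/10000
5 5/2 8101/10000
6 3 3877/5000
7 7/2 7333/10000
DF(0.5y) = 9577/10000 ≈ 0.957700

step 1 [0.5y] bond c/2=19/800: DF=(7843563/8000000 − 19/800·(0))/(1+19/800) = 9577/10000 ≈ 0.957700
step 2 [1y] zero: DF = P = 9287/10000 ≈ 0.928700
step 3 [1.5y] bond c/2=23/800: DF=(7713307/8000000 − 23/800·(0.957700+0.928700))/(1+23/800) = 1769/2000 ≈ 0.884500
step 4 [2y] swap r/2=1579/36130: DF=(1 − 1579/36130·(0.957700+0.928700+0.884500))/(1+1579/36130) = 8421/10000 ≈ 0.842100
step 5 [2.5y] bond c/2=3/400: DF=(3373093/4000000 − 3/400·(0.957700+0.928700+0.884500+0.842100))/(1+3/400) = 8101/10000 ≈ 0.810100
step 6 [3y] bond c/2=19/800: DF=(1438183/1600000 − 19/800·(0.957700+0.928700+0.884500+0.842100+0.810100))/(1+19/800) = 3877/5000 ≈ 0.775400
step 7 [3.5y] swap r/2=381/8474: DF=(1 − 381/8474·(0.957700+0.928700+0.884500+0.842100+0.810100+0.775400))/(1+381/8474) = 7333/10000 ≈ 0.733300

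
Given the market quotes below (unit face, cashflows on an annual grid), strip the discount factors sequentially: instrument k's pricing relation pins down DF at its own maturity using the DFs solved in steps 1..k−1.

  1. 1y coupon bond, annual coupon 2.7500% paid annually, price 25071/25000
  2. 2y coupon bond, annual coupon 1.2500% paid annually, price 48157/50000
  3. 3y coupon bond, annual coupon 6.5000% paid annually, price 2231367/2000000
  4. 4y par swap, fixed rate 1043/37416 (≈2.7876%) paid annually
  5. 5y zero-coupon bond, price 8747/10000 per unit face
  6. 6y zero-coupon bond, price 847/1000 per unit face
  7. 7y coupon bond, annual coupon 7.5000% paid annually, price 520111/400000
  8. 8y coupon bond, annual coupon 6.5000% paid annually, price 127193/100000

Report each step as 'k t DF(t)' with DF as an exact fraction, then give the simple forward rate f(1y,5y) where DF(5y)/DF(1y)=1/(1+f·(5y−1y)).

step 1 [1y] bond c/1=11/400: DF=(25071/25000 − 11/400·(0))/(1+11/400) = 122/125 ≈ 0.976000
step 2 [2y] bond c/1=1/80: DF=(48157/50000 − 1/80·(0.976000))/(1+1/80) = 587/625 ≈ 0.939200
step 3 [3y] bond c/1=13/200: DF=(2231367/2000000 − 13/200·(0.976000+0.939200))/(1+13/200) = 9307/10000 ≈ 0.930700
step 4 [4y] swap r/1=1043/37416: DF=(1 − 1043/37416·(0.976000+0.939200+0.930700))/(1+1043/37416) = 8957/10000 ≈ 0.895700
step 5 [5y] zero: DF = P = 8747/10000 ≈ 0.874700
step 6 [6y] zero: DF = P = 847/1000 ≈ 0.847000
step 7 [7y] bond c/1=3/40: DF=(520111/400000 − 3/40·(0.976000+0.939200+0.930700+0.895700+0.874700+0.847000))/(1+3/40) = 2071/2500 ≈ 0.828400
step 8 [8y] bond c/1=13/200: DF=(127193/100000 − 13/200·(0.976000+0.939200+0.930700+0.895700+0.874700+0.847000+0.828400))/(1+13/200) = 8103/10000 ≈ 0.810300

1 1 122/125
2 2 587/625
3 3 9307/10000
4 4 8957/10000
5 5 8747/10000
6 6 847/1000
7 7 2071/2500
8 8 8103/10000
f(1y,5y) = ((122/125)/(8747/10000) − 1)/(4) = 1013/34988 ≈ 2.8953%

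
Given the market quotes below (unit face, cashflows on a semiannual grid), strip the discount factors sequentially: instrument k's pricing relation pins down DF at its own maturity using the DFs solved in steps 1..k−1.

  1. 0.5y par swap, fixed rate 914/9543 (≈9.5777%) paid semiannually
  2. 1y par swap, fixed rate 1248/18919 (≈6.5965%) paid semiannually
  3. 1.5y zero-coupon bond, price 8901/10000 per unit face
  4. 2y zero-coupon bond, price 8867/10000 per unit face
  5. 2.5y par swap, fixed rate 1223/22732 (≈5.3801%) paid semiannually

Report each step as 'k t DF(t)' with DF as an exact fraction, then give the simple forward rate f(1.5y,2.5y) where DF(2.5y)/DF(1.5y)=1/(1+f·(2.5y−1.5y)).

step 1 [0.5y] swap r/2=457/9543: DF=(1 − 457/9543·(0))/(1+457/9543) = 9543/10000 ≈ 0.954300
step 2 [1y] swap r/2=624/18919: DF=(1 − 624/18919·(0.954300))/(1+624/18919) = 586/625 ≈ 0.937600
step 3 [1.5y] zero: DF = P = 8901/10000 ≈ 0.890100
step 4 [2y] zero: DF = P = 8867/10000 ≈ 0.886700
step 5 [2.5y] swap r/2=1223/45464: DF=(1 − 1223/45464·(0.954300+0.937600+0.890100+0.886700))/(1+1223/45464) = 8777/10000 ≈ 0.877700

1 1/2 9543/10000
2 1 586/625
3 3/2 8901/10000
4 2 8867/10000
5 5/2 8777/10000
f(1.5y,2.5y) = ((8901/10000)/(8777/10000) − 1)/(1) = 124/8777 ≈ 1.4128%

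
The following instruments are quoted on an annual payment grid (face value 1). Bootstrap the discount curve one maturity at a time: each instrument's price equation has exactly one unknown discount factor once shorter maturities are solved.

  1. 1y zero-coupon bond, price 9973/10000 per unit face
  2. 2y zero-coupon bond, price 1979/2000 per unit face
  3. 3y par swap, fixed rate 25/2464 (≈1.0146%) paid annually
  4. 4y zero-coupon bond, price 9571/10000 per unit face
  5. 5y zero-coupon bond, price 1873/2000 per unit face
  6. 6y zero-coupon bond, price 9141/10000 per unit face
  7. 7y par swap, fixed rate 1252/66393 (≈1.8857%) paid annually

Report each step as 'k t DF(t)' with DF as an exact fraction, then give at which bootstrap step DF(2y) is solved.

1 1 9973/10000
2 2 1979/2000
3 3 97/100
4 4 9571/10000
5 5 1873/2000
6 6 9141/10000
7 7 2187/2500
DF(2y) is solved at step 2

step 1 [1y] zero: DF = P = 9973/10000 ≈ 0.997300
step 2 [2y] zero: DF = P = 1979/2000 ≈ 0.989500
step 3 [3y] swap r/1=25/2464: DF=(1 − 25/2464·(0.997300+0.989500))/(1+25/2464) = 97/100 ≈ 0.970000
step 4 [4y] zero: DF = P = 9571/10000 ≈ 0.957100
step 5 [5y] zero: DF = P = 1873/2000 ≈ 0.936500
step 6 [6y] zero: DF = P = 9141/10000 ≈ 0.914100
step 7 [7y] swap r/1=1252/66393: DF=(1 − 1252/66393·(0.997300+0.989500+0.970000+0.957100+0.936500+0.914100))/(1+1252/66393) = 2187/2500 ≈ 0.874800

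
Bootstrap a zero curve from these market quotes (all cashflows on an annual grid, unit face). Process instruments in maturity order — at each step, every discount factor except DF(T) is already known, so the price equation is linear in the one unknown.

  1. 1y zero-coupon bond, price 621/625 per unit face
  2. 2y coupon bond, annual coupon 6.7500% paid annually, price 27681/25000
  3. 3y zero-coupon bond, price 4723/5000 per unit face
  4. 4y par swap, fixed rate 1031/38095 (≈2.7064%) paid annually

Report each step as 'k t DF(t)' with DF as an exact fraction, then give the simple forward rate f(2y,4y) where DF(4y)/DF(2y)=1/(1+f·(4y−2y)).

1 1 621/625
2 2 609/625
3 3 4723/5000
4 4 8969/10000
f(2y,4y) = ((609/625)/(8969/10000) − 1)/(2) = 775/17938 ≈ 4.3204%

step 1 [1y] zero: DF = P = 621/625 ≈ 0.993600
step 2 [2y] bond c/1=27/400: DF=(27681/25000 − 27/400·(0.993600))/(1+27/400) = 609/625 ≈ 0.974400
step 3 [3y] zero: DF = P = 4723/5000 ≈ 0.944600
step 4 [4y] swap r/1=1031/38095: DF=(1 − 1031/38095·(0.993600+0.974400+0.944600))/(1+1031/38095) = 8969/10000 ≈ 0.896900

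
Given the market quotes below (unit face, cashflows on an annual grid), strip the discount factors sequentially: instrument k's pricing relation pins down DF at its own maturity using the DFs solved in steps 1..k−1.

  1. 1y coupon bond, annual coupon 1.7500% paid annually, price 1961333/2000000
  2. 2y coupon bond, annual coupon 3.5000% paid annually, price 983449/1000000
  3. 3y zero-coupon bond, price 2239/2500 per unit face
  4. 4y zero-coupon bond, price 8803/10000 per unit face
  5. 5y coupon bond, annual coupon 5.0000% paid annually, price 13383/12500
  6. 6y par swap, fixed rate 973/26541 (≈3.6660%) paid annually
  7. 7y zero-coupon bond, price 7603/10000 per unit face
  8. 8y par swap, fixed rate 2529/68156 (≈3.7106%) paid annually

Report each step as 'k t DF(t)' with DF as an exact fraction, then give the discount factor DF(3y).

1 1 4819/5000
2 2 1147/1250
3 3 2239/2500
4 4 8803/10000
5 5 1691/2000
6 6 4027/5000
7 7 7603/10000
8 8 7471/10000
DF(3y) = 2239/2500 ≈ 0.895600

step 1 [1y] bond c/1=7/400: DF=(1961333/2000000 − 7/400·(0))/(1+7/400) = 4819/5000 ≈ 0.963800
step 2 [2y] bond c/1=7/200: DF=(983449/1000000 − 7/200·(0.963800))/(1+7/200) = 1147/1250 ≈ 0.917600
step 3 [3y] zero: DF = P = 2239/2500 ≈ 0.895600
step 4 [4y] zero: DF = P = 8803/10000 ≈ 0.880300
step 5 [5y] bond c/1=1/20: DF=(13383/12500 − 1/20·(0.963800+0.917600+0.895600+0.880300))/(1+1/20) = 1691/2000 ≈ 0.845500
step 6 [6y] swap r/1=973/26541: DF=(1 − 973/26541·(0.963800+0.917600+0.895600+0.880300+0.845500))/(1+973/26541) = 4027/5000 ≈ 0.805400
step 7 [7y] zero: DF = P = 7603/10000 ≈ 0.760300
step 8 [8y] swap r/1=2529/68156: DF=(1 − 2529/68156·(0.963800+0.917600+0.895600+0.880300+0.845500+0.805400+0.760300))/(1+2529/68156) = 7471/10000 ≈ 0.747100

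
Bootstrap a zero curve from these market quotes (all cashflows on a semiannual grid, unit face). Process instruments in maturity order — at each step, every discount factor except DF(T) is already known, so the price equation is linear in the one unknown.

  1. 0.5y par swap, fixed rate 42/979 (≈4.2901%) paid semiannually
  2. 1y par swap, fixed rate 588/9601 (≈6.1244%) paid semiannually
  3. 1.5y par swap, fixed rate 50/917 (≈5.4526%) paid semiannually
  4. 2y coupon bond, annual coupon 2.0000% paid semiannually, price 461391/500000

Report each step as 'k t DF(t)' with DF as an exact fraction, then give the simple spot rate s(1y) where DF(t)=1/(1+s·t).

step 1 [0.5y] swap r/2=21/979: DF=(1 − 21/979·(0))/(1+21/979) = 979/1000 ≈ 0.979000
step 2 [1y] swap r/2=294/9601: DF=(1 − 294/9601·(0.979000))/(1+294/9601) = 2353/2500 ≈ 0.941200
step 3 [1.5y] swap r/2=25/917: DF=(1 − 25/917·(0.979000+0.941200))/(1+25/917) = 369/400 ≈ 0.922500
step 4 [2y] bond c/2=1/100: DF=(461391/500000 − 1/100·(0.979000+0.941200+0.922500))/(1+1/100) = 1771/2000 ≈ 0.885500

1 1/2 979/1000
2 1 2353/2500
3 3/2 369/400
4 2 1771/2000
s(1y) = (1/(2353/2500) − 1)/(1) = 147/2353 ≈ 6.2473%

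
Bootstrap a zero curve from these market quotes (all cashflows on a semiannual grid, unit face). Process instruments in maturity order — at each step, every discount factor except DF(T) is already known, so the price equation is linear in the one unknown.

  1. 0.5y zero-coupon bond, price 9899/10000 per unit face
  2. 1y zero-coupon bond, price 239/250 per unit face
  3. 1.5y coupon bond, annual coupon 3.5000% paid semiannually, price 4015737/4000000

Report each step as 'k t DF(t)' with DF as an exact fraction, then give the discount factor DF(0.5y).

1 1/2 9899/10000
2 1 239/250
3 3/2 2383/2500
DF(0.5y) = 9899/10000 ≈ 0.989900

step 1 [0.5y] zero: DF = P = 9899/10000 ≈ 0.989900
step 2 [1y] zero: DF = P = 239/250 ≈ 0.956000
step 3 [1.5y] bond c/2=7/400: DF=(4015737/4000000 − 7/400·(0.989900+0.956000))/(1+7/400) = 2383/2500 ≈ 0.953200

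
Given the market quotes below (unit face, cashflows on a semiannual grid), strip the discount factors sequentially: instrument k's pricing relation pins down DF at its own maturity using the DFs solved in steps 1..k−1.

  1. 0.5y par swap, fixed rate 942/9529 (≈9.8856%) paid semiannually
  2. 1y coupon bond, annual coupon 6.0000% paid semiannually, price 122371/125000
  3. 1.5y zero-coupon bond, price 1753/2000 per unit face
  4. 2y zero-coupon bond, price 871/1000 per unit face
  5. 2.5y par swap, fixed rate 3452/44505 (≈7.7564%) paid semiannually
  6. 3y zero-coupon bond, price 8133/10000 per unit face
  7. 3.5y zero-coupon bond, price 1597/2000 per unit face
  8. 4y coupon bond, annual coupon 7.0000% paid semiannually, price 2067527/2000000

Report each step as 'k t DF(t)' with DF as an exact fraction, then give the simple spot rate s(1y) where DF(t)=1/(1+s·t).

1 1/2 9529/10000
2 1 9227/10000
3 3/2 1753/2000
4 2 871/1000
5 5/2 4137/5000
6 3 8133/10000
7 7/2 1597/2000
8 4 3969/5000
s(1y) = (1/(9227/10000) − 1)/(1) = 773/9227 ≈ 8.3776%

step 1 [0.5y] swap r/2=471/9529: DF=(1 − 471/9529·(0))/(1+471/9529) = 9529/10000 ≈ 0.952900
step 2 [1y] bond c/2=3/100: DF=(122371/125000 − 3/100·(0.952900))/(1+3/100) = 9227/10000 ≈ 0.922700
step 3 [1.5y] zero: DF = P = 1753/2000 ≈ 0.876500
step 4 [2y] zero: DF = P = 871/1000 ≈ 0.871000
step 5 [2.5y] swap r/2=1726/44505: DF=(1 − 1726/44505·(0.952900+0.922700+0.876500+0.871000))/(1+1726/44505) = 4137/5000 ≈ 0.827400
step 6 [3y] zero: DF = P = 8133/10000 ≈ 0.813300
step 7 [3.5y] zero: DF = P = 1597/2000 ≈ 0.798500
step 8 [4y] bond c/2=7/200: DF=(2067527/2000000 − 7/200·(0.952900+0.922700+0.876500+0.871000+0.827400+0.813300+0.798500))/(1+7/200) = 3969/5000 ≈ 0.793800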